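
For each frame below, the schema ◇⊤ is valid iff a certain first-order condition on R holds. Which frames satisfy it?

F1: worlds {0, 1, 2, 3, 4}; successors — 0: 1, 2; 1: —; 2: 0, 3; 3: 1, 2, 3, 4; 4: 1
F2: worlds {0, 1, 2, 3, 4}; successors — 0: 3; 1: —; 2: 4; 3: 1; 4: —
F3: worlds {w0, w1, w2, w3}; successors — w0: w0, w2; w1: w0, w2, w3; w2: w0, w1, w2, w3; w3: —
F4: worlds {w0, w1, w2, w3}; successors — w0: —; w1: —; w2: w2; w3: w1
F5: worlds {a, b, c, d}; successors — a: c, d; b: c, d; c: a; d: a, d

This is the axiom for seriality; its first-order frame correspondent is ∀x ∃y Rxy.
F1: fails — world 1 has no successor.
F2: fails — world 1 has no successor.
F3: fails — world w3 has no successor.
F4: fails — world w0 has no successor.
F5: ✓.
Valid on: F5.

F5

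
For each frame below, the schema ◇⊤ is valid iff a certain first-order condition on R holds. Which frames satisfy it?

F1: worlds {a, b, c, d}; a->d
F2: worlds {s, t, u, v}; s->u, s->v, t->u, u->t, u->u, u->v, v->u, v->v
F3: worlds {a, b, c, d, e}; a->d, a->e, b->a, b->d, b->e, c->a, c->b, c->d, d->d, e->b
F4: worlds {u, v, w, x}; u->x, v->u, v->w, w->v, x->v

F2, F3, F4

The schema corresponds to seriality: ∀x ∃y Rxy.
F1: fails — world b has no successor.
F2: satisfies the condition.
F3: satisfies the condition.
F4: satisfies the condition.
Valid on: F2, F3, F4.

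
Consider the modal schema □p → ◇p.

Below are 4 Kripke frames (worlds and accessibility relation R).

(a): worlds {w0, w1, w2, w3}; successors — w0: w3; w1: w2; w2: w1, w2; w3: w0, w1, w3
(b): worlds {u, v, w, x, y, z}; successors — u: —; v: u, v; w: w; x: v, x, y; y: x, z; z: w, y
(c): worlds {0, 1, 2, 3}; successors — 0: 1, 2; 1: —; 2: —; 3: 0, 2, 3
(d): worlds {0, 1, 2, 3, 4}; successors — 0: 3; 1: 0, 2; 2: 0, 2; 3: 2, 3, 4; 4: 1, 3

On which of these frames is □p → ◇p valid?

The schema corresponds to seriality: ∀x ∃y Rxy.
(a): satisfies the condition.
(b): fails — world u has no successor.
(c): fails — world 1 has no successor.
(d): satisfies the condition.

(a), (d)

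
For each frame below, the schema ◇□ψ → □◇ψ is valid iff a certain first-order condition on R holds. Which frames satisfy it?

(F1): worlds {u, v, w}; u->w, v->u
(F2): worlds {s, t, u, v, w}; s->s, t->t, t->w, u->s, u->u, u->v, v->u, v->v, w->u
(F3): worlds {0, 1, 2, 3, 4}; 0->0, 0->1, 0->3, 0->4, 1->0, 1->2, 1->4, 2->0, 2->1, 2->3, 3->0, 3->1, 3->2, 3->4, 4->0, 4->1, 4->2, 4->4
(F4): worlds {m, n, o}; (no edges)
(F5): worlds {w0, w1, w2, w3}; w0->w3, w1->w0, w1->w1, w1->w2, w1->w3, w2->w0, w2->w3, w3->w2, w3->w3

(F3), (F4), (F5)

This is the axiom for convergence; its first-order frame correspondent is ∀x ∀y ∀z (Rxy ∧ Rxz → ∃w (Ryw ∧ Rzw)).
(F1): fails — Ruw and Ruw but w and w have no common successor.
(F2): fails — Rtw and Rtt but w and t have no common successor.
(F3): ✓.
(F4): ✓.
(F5): ✓.
Valid on: (F3), (F4), (F5).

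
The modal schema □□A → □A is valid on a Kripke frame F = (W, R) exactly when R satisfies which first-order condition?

density: ∀x ∀y (Rxy → ∃z (Rxz ∧ Rzy))

This is the C4 axiom.
Its frame correspondent is density — ∀x ∀y (Rxy → ∃z (Rxz ∧ Rzy)).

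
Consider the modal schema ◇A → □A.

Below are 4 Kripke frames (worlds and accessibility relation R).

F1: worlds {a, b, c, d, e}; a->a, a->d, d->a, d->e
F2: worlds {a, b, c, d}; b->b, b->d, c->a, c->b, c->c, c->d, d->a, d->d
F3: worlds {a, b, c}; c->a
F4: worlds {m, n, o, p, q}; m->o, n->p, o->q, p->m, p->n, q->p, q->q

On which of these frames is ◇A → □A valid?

Frame correspondent (Sahlqvist): ∀x ∀y ∀z (Rxy ∧ Rxz → y = z) — i.e. partial functionality.
F1: fails — a sees both a and d.
F2: fails — b sees both b and d.
F3: holds.
F4: fails — p sees both m and n.

F3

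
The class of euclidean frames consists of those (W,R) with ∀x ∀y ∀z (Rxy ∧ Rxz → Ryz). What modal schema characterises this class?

A defining formula is ◇r → □◇r (the 5 axiom).
Suppose ◇r→□◇r is valid. Take Rxy, Rxz and set V(r)={y}. Then ◇r at x, so □◇r at x, so ◇r at z, so some w with Rzw has r; w=y, i.e. Rzy. By symmetry of the argument, Ryz.

◇r → □◇r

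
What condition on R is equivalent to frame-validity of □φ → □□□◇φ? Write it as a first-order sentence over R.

This is a Sahlqvist (Geach-type) schema ◇^0□^1φ → □^3◇^1φ.
Minimal-valuation argument: fix x; take any y with xR^0y and any z with xR^3z. Set V(φ) to the set of worlds R-reachable from y in exactly 1 step. Then □^1φ holds at y, so the antecedent holds at x; validity forces ◇^1φ at z, giving a w with zR^1w and yR^1w.
First-order correspondent: ∀x ∀z (xR³z → ∃w (xRw ∧ zRw)).

∀x ∀z (xR³z → ∃w (xRw ∧ zRw))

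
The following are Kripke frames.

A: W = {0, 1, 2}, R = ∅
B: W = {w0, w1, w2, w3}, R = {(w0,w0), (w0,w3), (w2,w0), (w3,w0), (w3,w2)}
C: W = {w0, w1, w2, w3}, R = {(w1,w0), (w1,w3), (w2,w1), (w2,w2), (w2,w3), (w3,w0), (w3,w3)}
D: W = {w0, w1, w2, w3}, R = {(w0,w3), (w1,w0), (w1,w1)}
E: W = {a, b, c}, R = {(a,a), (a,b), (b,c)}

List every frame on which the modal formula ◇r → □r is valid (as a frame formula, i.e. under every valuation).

The schema corresponds to partial functionality: ∀x ∀y ∀z (Rxy ∧ Rxz → y = z).
A: holds.
B: fails — w0 sees both w0 and w3.
C: fails — w1 sees both w0 and w3.
D: fails — w1 sees both w0 and w1.
E: fails — a sees both a and b.

A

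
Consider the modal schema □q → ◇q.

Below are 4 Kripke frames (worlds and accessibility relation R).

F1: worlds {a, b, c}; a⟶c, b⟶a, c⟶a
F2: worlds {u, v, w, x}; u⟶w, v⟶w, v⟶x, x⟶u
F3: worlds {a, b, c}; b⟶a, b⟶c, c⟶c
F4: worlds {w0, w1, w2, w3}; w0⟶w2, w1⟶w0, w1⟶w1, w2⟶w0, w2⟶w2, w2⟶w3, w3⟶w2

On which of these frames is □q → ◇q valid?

F1, F4

This is the axiom for seriality; its first-order frame correspondent is ∀x ∃y Rxy.
F1: condition met.
F2: fails — world w has no successor.
F3: fails — world a has no successor.
F4: condition met.
Valid on: F1, F4.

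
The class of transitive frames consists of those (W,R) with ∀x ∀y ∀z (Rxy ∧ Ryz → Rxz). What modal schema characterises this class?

A defining formula is □r → □□r (the 4 axiom).
Suppose □r→□□r is valid. Take Rxy, Ryz and set V(r)={w : Rxw}. Then □r at x, so □□r at x, so □r at y, so r at z, i.e. Rxz.

□r → □□r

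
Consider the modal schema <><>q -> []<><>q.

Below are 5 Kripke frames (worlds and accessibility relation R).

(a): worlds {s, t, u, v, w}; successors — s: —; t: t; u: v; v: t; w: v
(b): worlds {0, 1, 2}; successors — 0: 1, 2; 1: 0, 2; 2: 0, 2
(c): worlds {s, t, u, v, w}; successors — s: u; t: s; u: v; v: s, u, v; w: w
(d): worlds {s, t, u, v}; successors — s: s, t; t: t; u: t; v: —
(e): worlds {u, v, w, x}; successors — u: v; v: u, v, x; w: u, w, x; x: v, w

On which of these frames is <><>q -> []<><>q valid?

This is the axiom for a generalized confluence (Geach) condition; its first-order frame correspondent is forall x forall y forall z ((x R^2 y & xRz) -> exists w (y = w & z R^2 w)).
(a): holds.
(b): fails — 1R²1, 1R0 but no w with 1=w and 0R²w.
(c): fails — tR²u, tRs but no w* with u=w* and sR²w*.
(d): fails — sR²s, sRt but no w with s=w and tR²w.
(e): fails — vR²w, vRu but no t with w=t and uR²t.

(a)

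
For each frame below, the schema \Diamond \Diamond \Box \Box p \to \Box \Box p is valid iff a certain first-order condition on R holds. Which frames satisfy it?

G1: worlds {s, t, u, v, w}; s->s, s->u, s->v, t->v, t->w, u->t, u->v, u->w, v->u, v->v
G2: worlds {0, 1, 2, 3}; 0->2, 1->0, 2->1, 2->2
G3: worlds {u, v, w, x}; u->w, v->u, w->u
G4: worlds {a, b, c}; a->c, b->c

G3, G4

The schema corresponds to a generalized confluence (Geach) condition: \forall x \forall y \forall z ((x R^2 y \wedge x R^2 z) \to \exists w (y R^2 w \wedge z = w)).
G1: fails — sR²t, sR²s but no w* with tR²w* and s=w*.
G2: fails — 0R²1, 0R²1 but no w with 1R²w and 1=w.
G3: condition met.
G4: condition met.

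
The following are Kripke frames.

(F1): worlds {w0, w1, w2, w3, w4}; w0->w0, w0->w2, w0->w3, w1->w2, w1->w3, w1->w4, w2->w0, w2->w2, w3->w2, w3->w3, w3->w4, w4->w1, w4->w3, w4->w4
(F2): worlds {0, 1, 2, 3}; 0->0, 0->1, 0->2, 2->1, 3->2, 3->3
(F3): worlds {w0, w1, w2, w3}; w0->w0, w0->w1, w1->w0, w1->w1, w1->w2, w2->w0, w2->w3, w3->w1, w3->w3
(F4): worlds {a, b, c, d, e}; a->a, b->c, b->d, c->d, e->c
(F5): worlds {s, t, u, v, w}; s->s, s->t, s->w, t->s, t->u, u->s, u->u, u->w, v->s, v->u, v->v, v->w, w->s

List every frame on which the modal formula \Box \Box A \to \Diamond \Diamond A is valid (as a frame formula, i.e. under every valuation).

This is the axiom for a generalized confluence (Geach) condition; its first-order frame correspondent is \forall x \exists w (x R^2 w \wedge x R^2 w).
(F1): condition met.
(F2): fails — at 1 but no w with 1R²w and 1R²w.
(F3): condition met.
(F4): fails — at c but no w with cR²w and cR²w.
(F5): condition met.
Valid on: (F1), (F3), (F5).

(F1), (F3), (F5)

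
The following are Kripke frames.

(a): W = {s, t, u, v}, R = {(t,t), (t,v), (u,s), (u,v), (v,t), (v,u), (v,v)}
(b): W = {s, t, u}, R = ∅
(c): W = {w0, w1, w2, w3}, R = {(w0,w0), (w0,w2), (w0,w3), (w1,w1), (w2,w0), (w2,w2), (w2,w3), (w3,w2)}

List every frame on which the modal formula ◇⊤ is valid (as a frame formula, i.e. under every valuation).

This is the axiom for seriality; its first-order frame correspondent is ∀x ∃y Rxy.
(a): fails — world s has no successor.
(b): fails — world s has no successor.
(c): holds.
Valid on: (c).

(c)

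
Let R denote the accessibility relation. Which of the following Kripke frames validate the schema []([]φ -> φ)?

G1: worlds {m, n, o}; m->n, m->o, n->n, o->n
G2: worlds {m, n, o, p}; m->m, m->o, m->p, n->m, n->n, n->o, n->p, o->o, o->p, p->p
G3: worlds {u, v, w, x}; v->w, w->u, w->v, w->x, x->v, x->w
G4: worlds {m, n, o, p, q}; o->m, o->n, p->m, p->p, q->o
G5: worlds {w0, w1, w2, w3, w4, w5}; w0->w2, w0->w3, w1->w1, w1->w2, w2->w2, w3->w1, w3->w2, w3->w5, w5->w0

The schema corresponds to shift-reflexivity: forall x forall y (Rxy -> Ryy).
G1: fails — Rmo but not Roo.
G2: condition met.
G3: fails — Rxw but not Rww.
G4: fails — Rom but not Rmm.
G5: fails — Rw3w5 but not Rw5w5.

G2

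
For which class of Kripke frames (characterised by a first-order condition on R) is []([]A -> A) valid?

shift-reflexivity

Suppose □(□A→A) is valid. Take Rxy and set V(A)={w : Ryw}. Then at y, □A holds; since □(□A→A) at x, □A→A at y, so A at y, i.e. Ryy.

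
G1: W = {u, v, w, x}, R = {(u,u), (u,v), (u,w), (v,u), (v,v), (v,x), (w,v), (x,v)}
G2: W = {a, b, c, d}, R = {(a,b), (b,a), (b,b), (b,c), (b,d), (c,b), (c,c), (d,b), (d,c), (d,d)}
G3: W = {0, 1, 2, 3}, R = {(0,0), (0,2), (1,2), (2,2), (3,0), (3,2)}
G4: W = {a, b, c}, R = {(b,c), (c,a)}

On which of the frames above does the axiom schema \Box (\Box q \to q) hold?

The schema corresponds to shift-reflexivity: \forall x \forall y (Rxy \to Ryy).
G1: fails — Ruw but not Rww.
G2: fails — Rba but not Raa.
G3: ✓.
G4: fails — Rca but not Raa.

G3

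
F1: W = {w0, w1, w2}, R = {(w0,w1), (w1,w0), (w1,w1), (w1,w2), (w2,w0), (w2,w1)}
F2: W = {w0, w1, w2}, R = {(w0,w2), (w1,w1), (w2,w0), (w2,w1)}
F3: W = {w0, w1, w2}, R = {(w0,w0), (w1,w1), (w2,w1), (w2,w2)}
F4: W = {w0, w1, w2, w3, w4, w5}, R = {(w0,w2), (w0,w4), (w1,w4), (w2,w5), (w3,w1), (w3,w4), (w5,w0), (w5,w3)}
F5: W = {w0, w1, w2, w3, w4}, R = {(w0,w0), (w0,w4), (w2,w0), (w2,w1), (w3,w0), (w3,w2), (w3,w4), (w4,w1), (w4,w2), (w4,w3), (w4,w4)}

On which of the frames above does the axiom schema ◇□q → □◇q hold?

F1, F3

This is the axiom for convergence; its first-order frame correspondent is ∀x ∀y ∀z (Rxy ∧ Rxz → ∃w (Ryw ∧ Rzw)).
F1: holds.
F2: fails — Rw2w0 and Rw2w1 but w0 and w1 have no common successor.
F3: holds.
F4: fails — Rw0w4 and Rw0w4 but w4 and w4 have no common successor.
F5: fails — Rw2w1 and Rw2w1 but w1 and w1 have no common successor.
Valid on: F1, F3.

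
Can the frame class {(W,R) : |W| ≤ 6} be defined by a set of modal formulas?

Modal frame validity is preserved under disjoint unions.
Any modal formula valid on each of 7 disjoint one-world frames is valid on their disjoint union (validity is preserved under disjoint unions). Each one-world frame has |W|=1≤6, but the union has |W|=7.
So no modal formula (or set of formulas) defines exactly the |W|≤6 frames.

Not modally definable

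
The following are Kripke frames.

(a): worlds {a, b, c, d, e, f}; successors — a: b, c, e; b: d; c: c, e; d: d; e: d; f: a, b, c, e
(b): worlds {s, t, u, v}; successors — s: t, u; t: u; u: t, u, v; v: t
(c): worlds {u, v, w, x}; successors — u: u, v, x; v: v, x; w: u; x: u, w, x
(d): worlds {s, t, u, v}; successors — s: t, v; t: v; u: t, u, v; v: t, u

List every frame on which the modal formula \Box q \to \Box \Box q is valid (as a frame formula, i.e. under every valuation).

none

This is the axiom for transitivity; its first-order frame correspondent is \forall x \forall y \forall z (Rxy \wedge Ryz \to Rxz).
(a): fails — Rab and Rbd but not Rad.
(b): fails — Rvt and Rtu but not Rvu.
(c): fails — Rwu and Ruv but not Rwv.
(d): fails — Rtv and Rvt but not Rtt.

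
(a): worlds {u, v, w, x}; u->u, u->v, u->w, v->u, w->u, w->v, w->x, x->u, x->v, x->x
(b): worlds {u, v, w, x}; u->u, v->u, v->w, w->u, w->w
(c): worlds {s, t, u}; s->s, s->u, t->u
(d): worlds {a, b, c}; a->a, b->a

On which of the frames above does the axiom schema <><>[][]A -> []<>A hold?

(a), (b), (d)

This is the axiom for a generalized confluence (Geach) condition; its first-order frame correspondent is forall x forall y forall z ((x R^2 y & xRz) -> exists w (y R^2 w & zRw)).
(a): condition met.
(b): condition met.
(c): fails — sR²s, sRu but no w with sR²w and uRw.
(d): condition met.
Valid on: (a), (b), (d).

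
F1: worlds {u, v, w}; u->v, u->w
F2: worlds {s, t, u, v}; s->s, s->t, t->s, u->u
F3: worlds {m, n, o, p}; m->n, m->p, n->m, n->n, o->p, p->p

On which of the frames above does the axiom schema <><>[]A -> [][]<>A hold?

Frame correspondent (Sahlqvist): forall x forall y forall z ((x R^2 y & x R^2 z) -> exists w (yRw & zRw)) — i.e. a generalized confluence (Geach) condition.
F1: satisfies the condition.
F2: satisfies the condition.
F3: fails — mR²n, mR²p but no w with nRw and pRw.

F1, F2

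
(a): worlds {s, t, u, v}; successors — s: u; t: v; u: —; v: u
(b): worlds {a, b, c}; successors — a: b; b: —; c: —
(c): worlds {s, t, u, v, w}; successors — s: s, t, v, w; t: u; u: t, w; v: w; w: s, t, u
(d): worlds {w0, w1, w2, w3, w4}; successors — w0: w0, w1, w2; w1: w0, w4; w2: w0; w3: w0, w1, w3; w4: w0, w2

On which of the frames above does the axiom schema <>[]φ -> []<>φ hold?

(d)

This is the axiom for convergence; its first-order frame correspondent is forall x forall y forall z (Rxy & Rxz -> exists w (Ryw & Rzw)).
(a): fails — Rsu and Rsu but u and u have no common successor.
(b): fails — Rab and Rab but b and b have no common successor.
(c): fails — Rsv and Rsw but v and w have no common successor.
(d): condition met.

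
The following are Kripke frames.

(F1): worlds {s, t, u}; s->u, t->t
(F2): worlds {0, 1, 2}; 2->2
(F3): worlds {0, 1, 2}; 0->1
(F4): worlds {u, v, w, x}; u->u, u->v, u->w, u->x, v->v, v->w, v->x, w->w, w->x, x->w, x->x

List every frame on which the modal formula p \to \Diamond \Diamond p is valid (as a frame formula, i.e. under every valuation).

(F4)

The schema corresponds to a generalized confluence (Geach) condition: \forall x \exists w (x = w \wedge x R^2 w).
(F1): fails — at s but no w with s=w and sR²w.
(F2): fails — at 0 but no w with 0=w and 0R²w.
(F3): fails — at 0 but no w with 0=w and 0R²w.
(F4): satisfies the condition.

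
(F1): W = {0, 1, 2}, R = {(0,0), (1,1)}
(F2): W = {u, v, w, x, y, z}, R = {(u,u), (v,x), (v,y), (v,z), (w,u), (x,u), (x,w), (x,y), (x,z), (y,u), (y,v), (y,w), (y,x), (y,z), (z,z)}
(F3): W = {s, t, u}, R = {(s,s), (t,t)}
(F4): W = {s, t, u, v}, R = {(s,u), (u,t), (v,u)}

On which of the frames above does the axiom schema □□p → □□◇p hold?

Frame correspondent (Sahlqvist): ∀x ∀z (xR²z → ∃w (xR²w ∧ zRw)) — i.e. a generalized confluence (Geach) condition.
(F1): satisfies the condition.
(F2): satisfies the condition.
(F3): satisfies the condition.
(F4): fails — sR²t but no w with sR²w and tRw.

(F1), (F2), (F3)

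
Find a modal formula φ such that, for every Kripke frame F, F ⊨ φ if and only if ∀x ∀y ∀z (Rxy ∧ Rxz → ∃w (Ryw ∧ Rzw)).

◇□ψ → □◇ψ

The condition is convergence. The .2 schema ◇□ψ → □◇ψ defines it.
Suppose ◇□ψ→□◇ψ is valid. Take Rxy, Rxz and set V(ψ)={w : Ryw}. Then □ψ at y so ◇□ψ at x, so □◇ψ at x, so ◇ψ at z, giving w with Rzw and Ryw.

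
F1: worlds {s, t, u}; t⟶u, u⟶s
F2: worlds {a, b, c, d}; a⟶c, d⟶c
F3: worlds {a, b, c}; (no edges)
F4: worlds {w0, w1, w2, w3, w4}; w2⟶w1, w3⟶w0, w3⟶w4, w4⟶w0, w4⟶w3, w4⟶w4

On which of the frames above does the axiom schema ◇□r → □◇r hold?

The schema corresponds to convergence: ∀x ∀y ∀z (Rxy ∧ Rxz → ∃w (Ryw ∧ Rzw)).
F1: fails — Rus and Rus but s and s have no common successor.
F2: fails — Rac and Rac but c and c have no common successor.
F3: satisfies the condition.
F4: fails — Rw2w1 and Rw2w1 but w1 and w1 have no common successor.

F3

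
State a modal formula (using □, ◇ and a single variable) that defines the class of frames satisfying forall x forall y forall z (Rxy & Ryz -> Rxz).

□s → □□s

A defining formula is □s → □□s (the 4 axiom).
Suppose □s→□□s is valid. Take Rxy, Ryz and set V(s)={w : Rxw}. Then □s at x, so □□s at x, so □s at y, so s at z, i.e. Rxz.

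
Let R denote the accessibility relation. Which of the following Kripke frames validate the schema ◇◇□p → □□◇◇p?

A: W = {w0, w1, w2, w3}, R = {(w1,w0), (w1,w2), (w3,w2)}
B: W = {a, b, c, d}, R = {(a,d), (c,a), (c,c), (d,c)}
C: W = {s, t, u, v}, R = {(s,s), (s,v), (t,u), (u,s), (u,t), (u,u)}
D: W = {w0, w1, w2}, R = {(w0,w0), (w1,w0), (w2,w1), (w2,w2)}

A

Frame correspondent (Sahlqvist): ∀x ∀y ∀z ((xR²y ∧ xR²z) → ∃w (yRw ∧ zR²w)) — i.e. a generalized confluence (Geach) condition.
A: holds.
B: fails — cR²a, cR²a but no w with aRw and aR²w.
C: fails — sR²s, sR²v but no w with sRw and vR²w.
D: fails — w2R²w2, w2R²w0 but no w with w2Rw and w0R²w.
Valid on: A.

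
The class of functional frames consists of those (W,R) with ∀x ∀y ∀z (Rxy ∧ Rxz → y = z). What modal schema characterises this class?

The condition is partial functionality. The CD schema ◇p → □p defines it.

◇p → □p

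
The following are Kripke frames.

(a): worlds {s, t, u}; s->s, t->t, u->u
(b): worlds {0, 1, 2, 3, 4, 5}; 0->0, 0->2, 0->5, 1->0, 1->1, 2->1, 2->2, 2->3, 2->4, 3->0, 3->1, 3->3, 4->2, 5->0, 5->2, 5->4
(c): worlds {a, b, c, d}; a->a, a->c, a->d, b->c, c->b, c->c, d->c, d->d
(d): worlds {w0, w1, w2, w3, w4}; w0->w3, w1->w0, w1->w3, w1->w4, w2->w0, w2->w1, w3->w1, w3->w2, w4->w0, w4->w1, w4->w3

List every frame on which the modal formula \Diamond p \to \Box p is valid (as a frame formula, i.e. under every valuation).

(a)

This is the axiom for partial functionality; its first-order frame correspondent is \forall x \forall y \forall z (Rxy \wedge Rxz \to y = z).
(a): holds.
(b): fails — 0 sees both 0 and 2.
(c): fails — a sees both a and c.
(d): fails — w1 sees both w0 and w3.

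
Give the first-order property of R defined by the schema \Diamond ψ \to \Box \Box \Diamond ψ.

\forall x \forall y \forall z ((xRy \wedge x R^2 z) \to \exists w (y = w \wedge zRw))

This is a Sahlqvist (Geach-type) schema ◇^1□^0ψ → □^2◇^1ψ.
Minimal-valuation argument: fix x; take any y with xR^1y and any z with xR^2z. Set V(ψ) to the set of worlds R-reachable from y in exactly 0 steps. Then □^0ψ holds at y, so the antecedent holds at x; validity forces ◇^1ψ at z, giving a w with zR^1w and yR^0w.
First-order correspondent: \forall x \forall y \forall z ((xRy \wedge x R^2 z) \to \exists w (y = w \wedge zRw)).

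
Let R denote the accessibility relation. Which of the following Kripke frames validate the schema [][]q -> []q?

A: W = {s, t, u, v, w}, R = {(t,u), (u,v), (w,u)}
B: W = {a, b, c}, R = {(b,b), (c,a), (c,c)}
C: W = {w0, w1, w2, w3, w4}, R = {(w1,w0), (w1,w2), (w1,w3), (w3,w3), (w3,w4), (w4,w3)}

B

Frame correspondent (Sahlqvist): forall x forall y (Rxy -> exists z (Rxz & Rzy)) — i.e. density.
A: fails — Rtu but no z with Rtz and Rzu.
B: ✓.
C: fails — Rw1w2 but no z with Rw1z and Rzw2.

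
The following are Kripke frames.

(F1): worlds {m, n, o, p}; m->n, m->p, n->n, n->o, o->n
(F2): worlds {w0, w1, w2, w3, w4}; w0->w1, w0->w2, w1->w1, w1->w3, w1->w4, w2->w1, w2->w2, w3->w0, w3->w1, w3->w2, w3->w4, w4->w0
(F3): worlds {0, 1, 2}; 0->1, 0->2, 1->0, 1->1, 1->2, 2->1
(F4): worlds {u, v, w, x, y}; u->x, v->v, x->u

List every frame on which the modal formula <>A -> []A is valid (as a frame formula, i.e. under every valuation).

(F4)

Frame correspondent (Sahlqvist): forall x forall y forall z (Rxy & Rxz -> y = z) — i.e. partial functionality.
(F1): fails — m sees both n and p.
(F2): fails — w0 sees both w1 and w2.
(F3): fails — 0 sees both 1 and 2.
(F4): satisfies the condition.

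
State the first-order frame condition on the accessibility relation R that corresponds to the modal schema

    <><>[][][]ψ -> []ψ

This is a Sahlqvist (Geach-type) schema ◇^2□^3ψ → □^1◇^0ψ.
First-order correspondent: forall x forall y forall z ((x R^2 y & xRz) -> exists w (y R^3 w & z = w)).

forall x forall y forall z ((x R^2 y & xRz) -> exists w (y R^3 w & z = w))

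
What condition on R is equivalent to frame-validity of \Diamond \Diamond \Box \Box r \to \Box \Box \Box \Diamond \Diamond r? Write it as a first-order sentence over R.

\forall x \forall y \forall z ((x R^2 y \wedge x R^3 z) \to \exists w (y R^2 w \wedge z R^2 w))

This is a Sahlqvist (Geach-type) schema ◇^2□^2r → □^3◇^2r.
First-order correspondent: \forall x \forall y \forall z ((x R^2 y \wedge x R^3 z) \to \exists w (y R^2 w \wedge z R^2 w)).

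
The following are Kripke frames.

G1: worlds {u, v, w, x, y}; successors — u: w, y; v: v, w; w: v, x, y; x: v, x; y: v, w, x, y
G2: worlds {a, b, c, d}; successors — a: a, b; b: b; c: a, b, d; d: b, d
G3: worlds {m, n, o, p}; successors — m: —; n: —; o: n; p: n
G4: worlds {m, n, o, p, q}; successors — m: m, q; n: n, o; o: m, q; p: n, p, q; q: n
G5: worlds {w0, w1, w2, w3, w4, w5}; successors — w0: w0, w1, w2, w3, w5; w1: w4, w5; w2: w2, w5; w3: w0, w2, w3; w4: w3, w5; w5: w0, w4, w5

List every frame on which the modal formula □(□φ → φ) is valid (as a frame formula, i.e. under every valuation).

G2

The schema corresponds to shift-reflexivity: ∀x ∀y (Rxy → Ryy).
G1: fails — Ruw but not Rww.
G2: ✓.
G3: fails — Ron but not Rnn.
G4: fails — Rno but not Roo.
G5: fails — Rw0w1 but not Rw1w1.
Valid on: G2.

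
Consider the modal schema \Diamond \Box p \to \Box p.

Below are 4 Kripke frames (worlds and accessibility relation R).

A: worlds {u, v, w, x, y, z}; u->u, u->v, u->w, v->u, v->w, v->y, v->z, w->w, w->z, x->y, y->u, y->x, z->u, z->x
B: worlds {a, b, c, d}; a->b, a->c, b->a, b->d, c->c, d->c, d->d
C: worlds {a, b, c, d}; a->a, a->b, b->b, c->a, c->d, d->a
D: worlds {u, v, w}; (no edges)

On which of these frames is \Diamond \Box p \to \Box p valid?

Frame correspondent (Sahlqvist): \forall x \forall y \forall z (Rxy \wedge Rxz \to Ryz) — i.e. the Euclidean property.
A: fails — Ruv and Ruv but not Rvv.
B: fails — Rab and Rab but not Rbb.
C: fails — Rab and Raa but not Rba.
D: condition met.
Valid on: D.

D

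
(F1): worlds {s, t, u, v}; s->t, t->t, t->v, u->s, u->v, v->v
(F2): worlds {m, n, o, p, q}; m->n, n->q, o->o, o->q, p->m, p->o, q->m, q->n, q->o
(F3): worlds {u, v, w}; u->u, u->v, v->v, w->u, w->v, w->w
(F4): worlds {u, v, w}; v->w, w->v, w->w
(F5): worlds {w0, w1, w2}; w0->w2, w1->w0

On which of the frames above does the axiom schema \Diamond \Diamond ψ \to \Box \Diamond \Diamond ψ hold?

Frame correspondent (Sahlqvist): \forall x \forall y \forall z ((x R^2 y \wedge xRz) \to \exists w (y = w \wedge z R^2 w)) — i.e. a generalized confluence (Geach) condition.
(F1): fails — tR²t, tRv but no w with t=w and vR²w.
(F2): fails — mR²q, mRn but no w with q=w and nR²w.
(F3): fails — uR²u, uRv but no t with u=t and vR²t.
(F4): holds.
(F5): fails — w1R²w2, w1Rw0 but no w with w2=w and w0R²w.

(F4)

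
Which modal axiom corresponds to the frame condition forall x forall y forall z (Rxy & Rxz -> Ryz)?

◇s → □◇s

The condition is the Euclidean property. The 5 schema ◇s → □◇s defines it.
Suppose ◇s→□◇s is valid. Take Rxy, Rxz and set V(s)={y}. Then ◇s at x, so □◇s at x, so ◇s at z, so some w with Rzw has s; w=y, i.e. Rzy. By symmetry of the argument, Ryz.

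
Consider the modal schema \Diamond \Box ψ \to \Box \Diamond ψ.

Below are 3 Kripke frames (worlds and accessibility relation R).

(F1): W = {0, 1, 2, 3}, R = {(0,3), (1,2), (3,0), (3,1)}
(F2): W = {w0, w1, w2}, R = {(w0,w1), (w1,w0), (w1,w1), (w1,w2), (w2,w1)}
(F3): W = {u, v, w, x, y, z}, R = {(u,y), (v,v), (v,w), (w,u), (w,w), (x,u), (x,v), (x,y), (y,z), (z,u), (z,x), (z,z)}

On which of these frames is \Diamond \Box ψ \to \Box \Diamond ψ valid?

(F2)

Frame correspondent (Sahlqvist): \forall x \forall y \forall z (Rxy \wedge Rxz \to \exists w (Ryw \wedge Rzw)) — i.e. convergence.
(F1): fails — R12 and R12 but 2 and 2 have no common successor.
(F2): satisfies the condition.
(F3): fails — Rww and Rwu but w and u have no common successor.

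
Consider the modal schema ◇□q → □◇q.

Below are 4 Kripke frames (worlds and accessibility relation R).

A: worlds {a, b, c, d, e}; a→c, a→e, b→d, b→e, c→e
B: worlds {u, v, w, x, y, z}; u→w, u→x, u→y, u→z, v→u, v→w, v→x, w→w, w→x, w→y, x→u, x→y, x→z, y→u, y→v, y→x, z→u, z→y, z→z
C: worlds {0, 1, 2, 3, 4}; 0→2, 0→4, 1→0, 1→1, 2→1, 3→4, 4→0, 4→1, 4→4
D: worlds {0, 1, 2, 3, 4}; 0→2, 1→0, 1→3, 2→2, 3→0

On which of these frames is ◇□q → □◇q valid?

B

This is the axiom for convergence; its first-order frame correspondent is ∀x ∀y ∀z (Rxy ∧ Rxz → ∃w (Ryw ∧ Rzw)).
A: fails — Rae and Rae but e and e have no common successor.
B: holds.
C: fails — R10 and R11 but 0 and 1 have no common successor.
D: fails — R10 and R13 but 0 and 3 have no common successor.
Valid on: B.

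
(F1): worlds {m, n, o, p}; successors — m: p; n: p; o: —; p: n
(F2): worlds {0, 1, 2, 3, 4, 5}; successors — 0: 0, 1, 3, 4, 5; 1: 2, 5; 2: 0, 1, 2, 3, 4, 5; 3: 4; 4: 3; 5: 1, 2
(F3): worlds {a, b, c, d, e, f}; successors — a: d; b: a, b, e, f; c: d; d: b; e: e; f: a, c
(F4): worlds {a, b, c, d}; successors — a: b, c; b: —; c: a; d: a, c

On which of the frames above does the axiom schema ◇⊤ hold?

This is the axiom for seriality; its first-order frame correspondent is ∀x ∃y Rxy.
(F1): fails — world o has no successor.
(F2): satisfies the condition.
(F3): satisfies the condition.
(F4): fails — world b has no successor.

(F2), (F3)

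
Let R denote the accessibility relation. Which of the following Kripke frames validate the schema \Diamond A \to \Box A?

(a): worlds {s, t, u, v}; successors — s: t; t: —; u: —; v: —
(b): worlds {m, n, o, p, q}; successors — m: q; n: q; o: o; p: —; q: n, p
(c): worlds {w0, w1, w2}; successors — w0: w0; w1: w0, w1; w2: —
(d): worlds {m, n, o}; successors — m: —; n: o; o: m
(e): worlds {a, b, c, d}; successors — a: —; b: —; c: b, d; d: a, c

This is the axiom for partial functionality; its first-order frame correspondent is \forall x \forall y \forall z (Rxy \wedge Rxz \to y = z).
(a): satisfies the condition.
(b): fails — q sees both n and p.
(c): fails — w1 sees both w0 and w1.
(d): satisfies the condition.
(e): fails — c sees both b and d.
Valid on: (a), (d).

(a), (d)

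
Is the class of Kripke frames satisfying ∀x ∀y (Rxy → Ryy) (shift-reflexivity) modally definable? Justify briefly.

Yes — defined by □(□r → r)

Yes: it is shift-reflexivity, defined by the T□ schema □(□r → r).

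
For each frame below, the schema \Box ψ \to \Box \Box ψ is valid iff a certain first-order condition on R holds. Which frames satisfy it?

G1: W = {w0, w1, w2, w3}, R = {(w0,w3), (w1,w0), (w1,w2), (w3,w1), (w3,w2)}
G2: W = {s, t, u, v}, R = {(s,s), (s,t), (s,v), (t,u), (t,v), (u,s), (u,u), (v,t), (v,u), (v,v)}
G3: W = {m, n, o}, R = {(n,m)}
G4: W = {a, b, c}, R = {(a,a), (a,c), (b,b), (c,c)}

G3, G4

The schema corresponds to transitivity: \forall x \forall y \forall z (Rxy \wedge Ryz \to Rxz).
G1: fails — Rw1w0 and Rw0w3 but not Rw1w3.
G2: fails — Rtv and Rvt but not Rtt.
G3: holds.
G4: holds.
Valid on: G3, G4.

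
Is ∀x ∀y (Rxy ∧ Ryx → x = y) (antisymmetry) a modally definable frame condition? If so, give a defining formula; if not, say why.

Not modally definable

Any modally definable frame class is closed under surjective bounded morphisms.
The 8-cycle (worlds w0,w1,w2,w3,w4,w5,w6,w7 with w0→w1→w2→w3→w4→w5→w6→w7→w0) is antisymmetric. Sending even-indexed worlds to s and odd-indexed worlds to t is a surjective bounded morphism onto the two-world frame with s↔t, which is not antisymmetric.
So no modal formula (or set of formulas) defines exactly the antisymmetric frames.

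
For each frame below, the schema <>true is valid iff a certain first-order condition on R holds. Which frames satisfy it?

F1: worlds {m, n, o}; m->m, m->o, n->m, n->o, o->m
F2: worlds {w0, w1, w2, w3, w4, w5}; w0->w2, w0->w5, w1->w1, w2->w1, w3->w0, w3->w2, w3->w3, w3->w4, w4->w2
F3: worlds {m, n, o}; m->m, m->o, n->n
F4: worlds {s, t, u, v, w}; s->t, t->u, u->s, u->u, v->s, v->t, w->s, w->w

This is the axiom for seriality; its first-order frame correspondent is forall x exists y Rxy.
F1: holds.
F2: fails — world w5 has no successor.
F3: fails — world o has no successor.
F4: holds.
Valid on: F1, F4.

F1, F4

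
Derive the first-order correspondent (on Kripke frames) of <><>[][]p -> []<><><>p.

This is a Sahlqvist (Geach-type) schema ◇^2□^2p → □^1◇^3p.
First-order correspondent: forall x forall y forall z ((x R^2 y & xRz) -> exists w (y R^2 w & z R^3 w)).

forall x forall y forall z ((x R^2 y & xRz) -> exists w (y R^2 w & z R^3 w))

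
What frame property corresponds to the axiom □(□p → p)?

Suppose □(□p→p) is valid. Take Rxy and set V(p)={w : Ryw}. Then at y, □p holds; since □(□p→p) at x, □p→p at y, so p at y, i.e. Ryy.

shift-reflexivity: ∀x ∀y (Rxy → Ryy)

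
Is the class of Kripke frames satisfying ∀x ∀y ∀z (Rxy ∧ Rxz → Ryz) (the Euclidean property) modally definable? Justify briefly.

Yes — defined by ◇p → □◇p

Yes: it is the Euclidean property, defined by the 5 schema ◇p → □◇p.
Suppose ◇p→□◇p is valid. Take Rxy, Rxz and set V(p)={y}. Then ◇p at x, so □◇p at x, so ◇p at z, so some w with Rzw has p; w=y, i.e. Rzy. By symmetry of the argument, Ryz.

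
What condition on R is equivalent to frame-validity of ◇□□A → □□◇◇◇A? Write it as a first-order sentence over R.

∀x ∀y ∀z ((xRy ∧ xR²z) → ∃w (yR²w ∧ zR³w))

This is a Sahlqvist (Geach-type) schema ◇^1□^2A → □^2◇^3A.
Minimal-valuation argument: fix x; take any y with xR^1y and any z with xR^2z. Set V(A) to the set of worlds R-reachable from y in exactly 2 steps. Then □^2A holds at y, so the antecedent holds at x; validity forces ◇^3A at z, giving a w with zR^3w and yR^2w.
First-order correspondent: ∀x ∀y ∀z ((xRy ∧ xR²z) → ∃w (yR²w ∧ zR³w)).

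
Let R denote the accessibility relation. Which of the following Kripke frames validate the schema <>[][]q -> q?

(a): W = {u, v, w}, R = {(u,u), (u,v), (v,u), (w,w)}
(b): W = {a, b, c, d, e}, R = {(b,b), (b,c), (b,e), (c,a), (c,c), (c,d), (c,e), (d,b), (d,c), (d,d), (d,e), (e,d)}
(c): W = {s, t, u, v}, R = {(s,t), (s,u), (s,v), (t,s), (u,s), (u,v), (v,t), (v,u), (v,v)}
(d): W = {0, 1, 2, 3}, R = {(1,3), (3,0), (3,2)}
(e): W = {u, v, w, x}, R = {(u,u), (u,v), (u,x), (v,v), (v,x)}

(a)

This is the axiom for a generalized confluence (Geach) condition; its first-order frame correspondent is forall x forall y (xRy -> exists w (y R^2 w & x = w)).
(a): ✓.
(b): fails — cRa but no w with aR²w and c=w.
(c): fails — sRt but no w with tR²w and s=w.
(d): fails — 1R3 but no w with 3R²w and 1=w.
(e): fails — uRv but no t with vR²t and u=t.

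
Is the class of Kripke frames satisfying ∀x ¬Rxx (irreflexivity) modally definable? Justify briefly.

Any modally definable frame class is closed under surjective bounded morphisms.
The 2-cycle (worlds s,t with s→t→s) is irreflexive, and the map sending every world to a single reflexive point • is a surjective bounded morphism (forth: every edge maps to (•,•); back: every world has a successor). So any modal formula valid on the 2-cycle is also valid on the reflexive point, which is not irreflexive.
Hence irreflexivity is not modally definable.

Not definable by any modal formula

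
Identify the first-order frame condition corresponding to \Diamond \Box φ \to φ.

Equivalently (dual form): φ → □◇φ.
Suppose φ→□◇φ is valid. Take Rxy and set V(φ)={x}. Then φ at x, so □◇φ at x, so ◇φ at y, so some z with Ryz has φ; z=x, i.e. Ryx.

symmetry: \forall x \forall y (Rxy \to Ryx)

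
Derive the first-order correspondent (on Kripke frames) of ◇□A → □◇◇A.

∀x ∀y ∀z ((xRy ∧ xRz) → ∃w (yRw ∧ zR²w))

This is a Sahlqvist (Geach-type) schema ◇^1□^1A → □^1◇^2A.
Minimal-valuation argument: fix x; take any y with xR^1y and any z with xR^1z. Set V(A) to the set of worlds R-reachable from y in exactly 1 step. Then □^1A holds at y, so the antecedent holds at x; validity forces ◇^2A at z, giving a w with zR^2w and yR^1w.
First-order correspondent: ∀x ∀y ∀z ((xRy ∧ xRz) → ∃w (yRw ∧ zR²w)).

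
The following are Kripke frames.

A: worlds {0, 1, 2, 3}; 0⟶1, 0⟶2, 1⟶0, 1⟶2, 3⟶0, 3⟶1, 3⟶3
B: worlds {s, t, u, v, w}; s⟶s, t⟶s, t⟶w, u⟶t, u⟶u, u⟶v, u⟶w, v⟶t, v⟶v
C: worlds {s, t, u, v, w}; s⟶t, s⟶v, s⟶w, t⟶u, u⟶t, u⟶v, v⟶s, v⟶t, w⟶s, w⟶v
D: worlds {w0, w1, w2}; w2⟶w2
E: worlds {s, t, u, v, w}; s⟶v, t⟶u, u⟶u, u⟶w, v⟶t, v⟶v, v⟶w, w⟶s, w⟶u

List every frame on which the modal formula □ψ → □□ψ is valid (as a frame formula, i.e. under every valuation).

D

This is the axiom for transitivity; its first-order frame correspondent is ∀x ∀y ∀z (Rxy ∧ Ryz → Rxz).
A: fails — R10 and R01 but not R11.
B: fails — Rut and Rts but not Rus.
C: fails — Ruv and Rvs but not Rus.
D: condition met.
E: fails — Ruw and Rws but not Rus.
Valid on: D.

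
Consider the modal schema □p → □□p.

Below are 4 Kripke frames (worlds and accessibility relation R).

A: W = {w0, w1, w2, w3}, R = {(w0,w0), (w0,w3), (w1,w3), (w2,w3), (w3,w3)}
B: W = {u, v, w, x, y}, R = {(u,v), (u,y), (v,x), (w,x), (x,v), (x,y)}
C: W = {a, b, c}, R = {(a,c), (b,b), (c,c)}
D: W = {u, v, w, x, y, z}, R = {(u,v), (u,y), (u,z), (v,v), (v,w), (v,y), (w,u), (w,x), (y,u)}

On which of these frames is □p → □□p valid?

A, C

Frame correspondent (Sahlqvist): ∀x ∀y ∀z (Rxy ∧ Ryz → Rxz) — i.e. transitivity.
A: holds.
B: fails — Ruv and Rvx but not Rux.
C: holds.
D: fails — Ruv and Rvw but not Ruw.
Valid on: A, C.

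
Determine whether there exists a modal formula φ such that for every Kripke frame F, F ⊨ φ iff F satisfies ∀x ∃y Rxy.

Yes: it is seriality, defined by the D schema □p → ◇p.
Suppose □p→◇p is valid. At any x set V(p)=W. Then □p at x, so ◇p at x, so x has a successor.

Definable; □p → ◇p defines it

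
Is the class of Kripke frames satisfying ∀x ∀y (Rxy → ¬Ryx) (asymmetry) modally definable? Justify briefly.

Not modally definable

If a class were modally definable it would be closed under surjective bounded morphisms (Goldblatt–Thomason).
The 4-cycle (worlds w0,w1,w2,w3 with w0→w1→w2→w3→w0) is asymmetric. Mapping every world to a single reflexive point • is a surjective bounded morphism, and the reflexive point is not asymmetric (R•• but asymmetry requires ¬R••).
Hence asymmetry is not modally definable.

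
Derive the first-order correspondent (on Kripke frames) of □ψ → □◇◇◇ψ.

∀x ∀z (xRz → ∃w (xRw ∧ zR³w))

This is a Sahlqvist (Geach-type) schema ◇^0□^1ψ → □^1◇^3ψ.
Minimal-valuation argument: fix x; take any y with xR^0y and any z with xR^1z. Set V(ψ) to the set of worlds R-reachable from y in exactly 1 step. Then □^1ψ holds at y, so the antecedent holds at x; validity forces ◇^3ψ at z, giving a w with zR^3w and yR^1w.
First-order correspondent: ∀x ∀z (xRz → ∃w (xRw ∧ zR³w)).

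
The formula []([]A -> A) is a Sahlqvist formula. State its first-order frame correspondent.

Suppose □(□A→A) is valid. Take Rxy and set V(A)={w : Ryw}. Then at y, □A holds; since □(□A→A) at x, □A→A at y, so A at y, i.e. Ryy.
The converse is a direct semantic check.
Frame condition: forall x forall y (Rxy -> Ryy).

shift-reflexivity: forall x forall y (Rxy -> Ryy)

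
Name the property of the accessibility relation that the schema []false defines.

emptiness of R

This is the Ver axiom.
Its frame correspondent is emptiness of R — forall x forall y ~Rxy.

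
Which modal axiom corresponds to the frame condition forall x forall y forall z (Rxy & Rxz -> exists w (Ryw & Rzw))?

This is convergence; the standard corresponding axiom is .2: ◇□r → □◇r.

◇□r → □◇r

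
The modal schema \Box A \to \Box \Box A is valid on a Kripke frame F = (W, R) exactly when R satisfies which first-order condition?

Suppose □A→□□A is valid. Take Rxy, Ryz and set V(A)={w : Rxw}. Then □A at x, so □□A at x, so □A at y, so A at z, i.e. Rxz.
Conversely, any frame satisfying \forall x \forall y \forall z (Rxy \wedge Ryz \to Rxz) validates the schema.
So the correspondent is transitivity.

transitivity: \forall x \forall y \forall z (Rxy \wedge Ryz \to Rxz)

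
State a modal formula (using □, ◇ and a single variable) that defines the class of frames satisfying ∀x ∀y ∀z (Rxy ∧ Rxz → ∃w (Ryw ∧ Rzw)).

This is convergence; the standard corresponding axiom is .2: ◇□ψ → □◇ψ.
Suppose ◇□ψ→□◇ψ is valid. Take Rxy, Rxz and set V(ψ)={w : Ryw}. Then □ψ at y so ◇□ψ at x, so □◇ψ at x, so ◇ψ at z, giving w with Rzw and Ryw.

◇□ψ → □◇ψ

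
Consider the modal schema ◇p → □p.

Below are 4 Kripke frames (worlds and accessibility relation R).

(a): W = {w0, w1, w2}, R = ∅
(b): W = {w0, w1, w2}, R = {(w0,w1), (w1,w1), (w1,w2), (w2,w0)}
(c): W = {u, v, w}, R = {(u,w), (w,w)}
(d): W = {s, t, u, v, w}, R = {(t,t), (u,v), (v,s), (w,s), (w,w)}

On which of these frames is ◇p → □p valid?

The schema corresponds to partial functionality: ∀x ∀y ∀z (Rxy ∧ Rxz → y = z).
(a): ✓.
(b): fails — w1 sees both w1 and w2.
(c): ✓.
(d): fails — w sees both s and w.
Valid on: (a), (c).

(a), (c)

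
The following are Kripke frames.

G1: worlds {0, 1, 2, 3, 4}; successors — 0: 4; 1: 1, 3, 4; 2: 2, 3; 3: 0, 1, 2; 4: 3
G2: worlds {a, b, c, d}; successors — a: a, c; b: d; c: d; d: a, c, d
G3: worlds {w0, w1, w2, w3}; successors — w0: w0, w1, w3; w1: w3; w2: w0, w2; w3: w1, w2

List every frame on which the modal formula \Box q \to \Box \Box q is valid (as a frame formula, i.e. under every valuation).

Frame correspondent (Sahlqvist): \forall x \forall y \forall z (Rxy \wedge Ryz \to Rxz) — i.e. transitivity.
G1: fails — R32 and R23 but not R33.
G2: fails — Rcd and Rdc but not Rcc.
G3: fails — Rw3w1 and Rw1w3 but not Rw3w3.
Valid on no frame.

none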